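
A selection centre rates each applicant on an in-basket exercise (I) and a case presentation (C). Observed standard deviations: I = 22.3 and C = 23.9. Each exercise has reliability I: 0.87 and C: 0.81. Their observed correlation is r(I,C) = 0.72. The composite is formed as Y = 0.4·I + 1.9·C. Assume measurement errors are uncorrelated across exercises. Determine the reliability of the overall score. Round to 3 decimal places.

0.852

Var(Y) = 0.4²·22.3² + 1.9²·23.9² + 2·[0.76·22.3·23.9·0.72] = 2141.63 + 583.282 = 2724.92.
Under uncorrelated errors the observed covariances equal the true-score covariances, so only the own-variance terms attenuate.
True-score variance = [0.4²·22.3²·0.87 + 1.9²·23.9²·0.81] + 583.282 = 1739.5 + 583.282 = 2322.78.
Reliability = 2322.78 / 2724.92 = 0.852.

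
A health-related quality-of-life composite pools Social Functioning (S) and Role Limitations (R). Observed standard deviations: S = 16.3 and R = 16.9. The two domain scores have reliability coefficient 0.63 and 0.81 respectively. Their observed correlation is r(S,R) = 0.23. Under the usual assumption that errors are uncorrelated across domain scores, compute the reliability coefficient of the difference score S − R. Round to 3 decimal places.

0.641

Var(S−R) = 16.3² + 16.9² − 2·16.3·16.9·0.23 = 551.3 − 126.716 = 424.584.
Under uncorrelated errors the observed covariances equal the true-score covariances, so only the own-variance terms attenuate.
True-score variance = [16.3²·0.63 + 16.9²·0.81] − 126.716 = 398.729 − 126.716 = 272.013.
Reliability = 272.013 / 424.584 = 0.641.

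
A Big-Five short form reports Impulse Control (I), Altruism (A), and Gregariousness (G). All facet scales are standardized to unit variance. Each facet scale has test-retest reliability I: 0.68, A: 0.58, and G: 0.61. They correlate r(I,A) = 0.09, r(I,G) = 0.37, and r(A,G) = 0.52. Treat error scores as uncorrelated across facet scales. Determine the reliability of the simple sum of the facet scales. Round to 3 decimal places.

0.772

Var(I+A+G) = 3 + 2·[0.09 + 0.37 + 0.52] = 3 + 1.96 = 4.96.
Under uncorrelated errors the observed covariances equal the true-score covariances, so only the own-variance terms attenuate.
True-score variance = [0.68 + 0.58 + 0.61] + 1.96 = 1.87 + 1.96 = 3.83.
Reliability = 3.83 / 4.96 = 0.772.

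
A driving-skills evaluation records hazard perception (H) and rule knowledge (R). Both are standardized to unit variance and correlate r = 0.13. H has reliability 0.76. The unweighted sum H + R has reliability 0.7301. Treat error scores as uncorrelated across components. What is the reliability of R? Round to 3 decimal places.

0.630

Var(H+R) = 2 + 2·0.13 = 2.260.
True-score variance = ρ_H + ρ_R + 2·0.13, so 0.7301 = (0.76 + ρ_R + 0.26) / 2.260.
ρ_R = 0.7301·2.260 − 0.76 − 0.26 = 0.630.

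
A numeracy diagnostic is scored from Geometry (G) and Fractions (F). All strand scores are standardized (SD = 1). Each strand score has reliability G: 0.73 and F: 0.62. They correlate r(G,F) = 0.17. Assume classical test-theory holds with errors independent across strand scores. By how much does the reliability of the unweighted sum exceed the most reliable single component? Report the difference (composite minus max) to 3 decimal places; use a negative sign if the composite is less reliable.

Var(sum) = 2 + 0.34 = 2.34; true-score variance = 1.35 + 0.34 = 1.69; composite reliability = 0.7222.
Max component reliability = 0.7300.
Difference = 0.7222 − 0.7300 = -0.008.

-0.008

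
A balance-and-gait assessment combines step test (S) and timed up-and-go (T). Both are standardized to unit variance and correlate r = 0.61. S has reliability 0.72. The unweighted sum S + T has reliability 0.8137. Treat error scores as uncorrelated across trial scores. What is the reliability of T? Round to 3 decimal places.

0.680

Var(S+T) = 2 + 2·0.61 = 3.220.
True-score variance = ρ_S + ρ_T + 2·0.61, so 0.8137 = (0.72 + ρ_T + 1.22) / 3.220.
ρ_T = 0.8137·3.220 − 0.72 − 1.22 = 0.680.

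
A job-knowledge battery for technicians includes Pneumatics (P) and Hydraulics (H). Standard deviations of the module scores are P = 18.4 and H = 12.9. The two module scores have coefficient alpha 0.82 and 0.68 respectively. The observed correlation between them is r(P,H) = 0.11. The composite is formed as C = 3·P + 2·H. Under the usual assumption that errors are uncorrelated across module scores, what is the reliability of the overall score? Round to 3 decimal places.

Var(C) = 3²·18.4² + 2²·12.9² + 2·[6·18.4·12.9·0.11] = 3712.68 + 313.315 = 4026.
Because errors are independent across components, Cov(Tᵢ,Tⱼ) = Cov(Xᵢ,Xⱼ); the off-diagonal part of the true-score variance is the same as above.
True-score variance = [3²·18.4²·0.82 + 2²·12.9²·0.68] + 313.315 = 2951.21 + 313.315 = 3264.52.
Reliability = 3264.52 / 4026 = 0.811.

0.811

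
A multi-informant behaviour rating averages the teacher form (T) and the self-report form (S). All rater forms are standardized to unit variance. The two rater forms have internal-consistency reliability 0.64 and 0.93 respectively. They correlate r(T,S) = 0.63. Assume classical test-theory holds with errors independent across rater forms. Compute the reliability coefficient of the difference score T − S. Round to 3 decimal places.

0.419

Var(T−S) = 1 + 1 − 2·0.63 = 2 − 1.26 = 0.74.
Under uncorrelated errors the observed covariances equal the true-score covariances, so only the own-variance terms attenuate.
True-score variance = [0.64 + 0.93] − 1.26 = 1.57 − 1.26 = 0.31.
Reliability = 0.31 / 0.74 = 0.419.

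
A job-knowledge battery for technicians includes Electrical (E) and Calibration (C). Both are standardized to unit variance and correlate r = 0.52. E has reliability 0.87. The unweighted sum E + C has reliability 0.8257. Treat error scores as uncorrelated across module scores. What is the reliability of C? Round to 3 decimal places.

0.600

Var(E+C) = 2 + 2·0.52 = 3.040.
True-score variance = ρ_E + ρ_C + 2·0.52, so 0.8257 = (0.87 + ρ_C + 1.04) / 3.040.
ρ_C = 0.8257·3.040 − 0.87 − 1.04 = 0.600.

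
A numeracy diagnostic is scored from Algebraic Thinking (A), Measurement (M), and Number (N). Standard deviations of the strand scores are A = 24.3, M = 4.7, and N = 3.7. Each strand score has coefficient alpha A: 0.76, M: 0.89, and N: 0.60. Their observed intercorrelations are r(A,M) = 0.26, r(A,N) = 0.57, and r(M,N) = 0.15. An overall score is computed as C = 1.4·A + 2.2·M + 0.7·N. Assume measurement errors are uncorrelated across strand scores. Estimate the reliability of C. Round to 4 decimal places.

Var(C) = 1.4²·24.3² + 2.2²·4.7² + 0.7²·3.7² + 2·[3.08·24.3·4.7·0.26 + 0.98·24.3·3.7·0.57 + 1.54·4.7·3.7·0.15] = 1270.98 + 291.4 = 1562.38.
With uncorrelated errors the cross-covariances are all true-score covariance, so they carry over unchanged; only the diagonal terms shrink to ρᵢσᵢ².
True-score variance = [1.4²·24.3²·0.76 + 2.2²·4.7²·0.89 + 0.7²·3.7²·0.60] + 291.4 = 978.774 + 291.4 = 1270.17.
Reliability = 1270.17 / 1562.38 = 0.8130.

0.8130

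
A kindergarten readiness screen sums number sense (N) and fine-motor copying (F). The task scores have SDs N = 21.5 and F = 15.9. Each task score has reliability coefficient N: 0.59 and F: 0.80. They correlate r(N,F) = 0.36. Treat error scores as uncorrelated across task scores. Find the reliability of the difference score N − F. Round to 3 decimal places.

Var(N−F) = 21.5² + 15.9² − 2·21.5·15.9·0.36 = 715.06 − 246.132 = 468.928.
Because errors are independent across components, Cov(Tᵢ,Tⱼ) = Cov(Xᵢ,Xⱼ); the off-diagonal part of the true-score variance is the same as above.
True-score variance = [21.5²·0.59 + 15.9²·0.80] − 246.132 = 474.976 − 246.132 = 228.844.
Reliability = 228.844 / 468.928 = 0.488.

0.488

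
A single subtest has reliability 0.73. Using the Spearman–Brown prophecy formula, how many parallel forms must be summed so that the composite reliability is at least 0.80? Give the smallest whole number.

k ≥ ρ*(1−ρ₁)/(ρ₁(1−ρ*)) = 0.80·0.27 / (0.73·0.20) = 1.479.
Smallest integer k = 2.

2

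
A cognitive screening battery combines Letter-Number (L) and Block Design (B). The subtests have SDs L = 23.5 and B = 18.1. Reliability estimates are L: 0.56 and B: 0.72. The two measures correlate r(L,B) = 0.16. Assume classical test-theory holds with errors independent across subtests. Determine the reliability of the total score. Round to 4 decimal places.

0.6705

Var(L+B) = 23.5² + 18.1² + 2·[23.5·18.1·0.16] = 879.86 + 136.112 = 1015.97.
With uncorrelated errors the cross-covariances are all true-score covariance, so they carry over unchanged; only the diagonal terms shrink to ρᵢσᵢ².
True-score variance = [23.5²·0.56 + 18.1²·0.72] + 136.112 = 545.139 + 136.112 = 681.251.
Reliability = 681.251 / 1015.97 = 0.6705.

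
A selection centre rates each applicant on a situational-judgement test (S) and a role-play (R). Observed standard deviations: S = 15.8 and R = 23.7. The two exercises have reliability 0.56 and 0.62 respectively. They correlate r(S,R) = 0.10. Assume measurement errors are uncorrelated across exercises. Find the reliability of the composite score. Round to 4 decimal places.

0.6352

Var(S+R) = 15.8² + 23.7² + 2·[15.8·23.7·0.10] = 811.33 + 74.892 = 886.222.
With uncorrelated errors the cross-covariances are all true-score covariance, so they carry over unchanged; only the diagonal terms shrink to ρᵢσᵢ².
True-score variance = [15.8²·0.56 + 23.7²·0.62] + 74.892 = 488.046 + 74.892 = 562.938.
Reliability = 562.938 / 886.222 = 0.6352.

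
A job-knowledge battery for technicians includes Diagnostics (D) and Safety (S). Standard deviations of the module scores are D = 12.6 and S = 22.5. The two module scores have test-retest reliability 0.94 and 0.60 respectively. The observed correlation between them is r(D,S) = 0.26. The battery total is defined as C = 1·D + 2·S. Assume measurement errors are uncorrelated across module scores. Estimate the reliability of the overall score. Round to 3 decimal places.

0.669

Var(C) = 12.6² + 2²·22.5² + 2·[2·12.6·22.5·0.26] = 2183.76 + 294.84 = 2478.6.
Under uncorrelated errors the observed covariances equal the true-score covariances, so only the own-variance terms attenuate.
True-score variance = [12.6²·0.94 + 2²·22.5²·0.60] + 294.84 = 1364.23 + 294.84 = 1659.07.
Reliability = 1659.07 / 2478.6 = 0.669.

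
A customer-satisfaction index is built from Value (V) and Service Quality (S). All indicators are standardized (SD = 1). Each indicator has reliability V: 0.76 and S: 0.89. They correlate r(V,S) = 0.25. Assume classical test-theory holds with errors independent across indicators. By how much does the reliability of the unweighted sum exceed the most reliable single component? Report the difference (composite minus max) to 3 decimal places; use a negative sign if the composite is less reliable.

Var(sum) = 2 + 0.5 = 2.5; true-score variance = 1.65 + 0.5 = 2.15; composite reliability = 0.8600.
Max component reliability = 0.8900.
Difference = 0.8600 − 0.8900 = -0.030.

-0.030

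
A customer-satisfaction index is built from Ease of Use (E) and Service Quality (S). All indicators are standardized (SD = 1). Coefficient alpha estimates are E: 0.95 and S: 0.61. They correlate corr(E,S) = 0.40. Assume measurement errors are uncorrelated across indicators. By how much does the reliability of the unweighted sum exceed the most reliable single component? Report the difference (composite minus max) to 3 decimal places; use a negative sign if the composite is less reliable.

-0.107

Var(sum) = 2 + 0.8 = 2.8; true-score variance = 1.56 + 0.8 = 2.36; composite reliability = 0.8429.
Max component reliability = 0.9500.
Difference = 0.8429 − 0.9500 = -0.107.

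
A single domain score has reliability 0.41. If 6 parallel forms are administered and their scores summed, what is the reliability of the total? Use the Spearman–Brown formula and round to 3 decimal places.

ρ_k = kρ / (1 + (k−1)ρ) = 6·0.41 / (1 + 5·0.41) = 2.460 / 3.050 = 0.807.

0.807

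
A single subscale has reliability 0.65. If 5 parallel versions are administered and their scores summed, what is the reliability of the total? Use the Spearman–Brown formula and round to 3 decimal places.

ρ_k = kρ / (1 + (k−1)ρ) = 5·0.65 / (1 + 4·0.65) = 3.250 / 3.600 = 0.903.

0.903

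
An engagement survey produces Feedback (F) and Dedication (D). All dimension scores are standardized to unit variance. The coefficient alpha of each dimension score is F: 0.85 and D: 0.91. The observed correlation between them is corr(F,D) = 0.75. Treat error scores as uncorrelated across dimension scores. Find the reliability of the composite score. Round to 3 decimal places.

Var(F+D) = 2 + 2·[0.75] = 2 + 1.5 = 3.5.
Under uncorrelated errors the observed covariances equal the true-score covariances, so only the own-variance terms attenuate.
True-score variance = [0.85 + 0.91] + 1.5 = 1.76 + 1.5 = 3.26.
Reliability = 3.26 / 3.5 = 0.931.

0.931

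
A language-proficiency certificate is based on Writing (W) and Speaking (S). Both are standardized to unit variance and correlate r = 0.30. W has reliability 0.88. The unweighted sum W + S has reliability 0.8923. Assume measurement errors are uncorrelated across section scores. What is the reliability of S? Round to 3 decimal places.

Var(W+S) = 2 + 2·0.30 = 2.600.
True-score variance = ρ_W + ρ_S + 2·0.30, so 0.8923 = (0.88 + ρ_S + 0.60) / 2.600.
ρ_S = 0.8923·2.600 − 0.88 − 0.60 = 0.840.

0.840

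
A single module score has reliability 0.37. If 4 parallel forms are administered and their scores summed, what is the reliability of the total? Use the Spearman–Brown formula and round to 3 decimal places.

0.701

ρ_k = kρ / (1 + (k−1)ρ) = 4·0.37 / (1 + 3·0.37) = 1.480 / 2.110 = 0.701.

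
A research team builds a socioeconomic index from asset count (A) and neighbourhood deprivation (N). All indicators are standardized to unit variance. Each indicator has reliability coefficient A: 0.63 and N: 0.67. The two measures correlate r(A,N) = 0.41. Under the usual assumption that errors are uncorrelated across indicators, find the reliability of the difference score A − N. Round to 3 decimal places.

Var(A−N) = 1 + 1 − 2·0.41 = 2 − 0.82 = 1.18.
With uncorrelated errors the cross-covariances are all true-score covariance, so they carry over unchanged; only the diagonal terms shrink to ρᵢσᵢ².
True-score variance = [0.63 + 0.67] − 0.82 = 1.3 − 0.82 = 0.48.
Reliability = 0.48 / 1.18 = 0.407.

0.407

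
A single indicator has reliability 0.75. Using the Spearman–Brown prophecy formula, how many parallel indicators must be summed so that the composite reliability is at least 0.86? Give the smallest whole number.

k ≥ ρ*(1−ρ₁)/(ρ₁(1−ρ*)) = 0.86·0.25 / (0.75·0.14) = 2.048.
Smallest integer k = 3.

3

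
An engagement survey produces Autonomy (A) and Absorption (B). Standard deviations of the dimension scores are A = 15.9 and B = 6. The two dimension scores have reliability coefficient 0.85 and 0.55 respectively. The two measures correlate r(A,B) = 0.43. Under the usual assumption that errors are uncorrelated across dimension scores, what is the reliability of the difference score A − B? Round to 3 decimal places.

Var(A−B) = 15.9² + 6² − 2·15.9·6·0.43 = 288.81 − 82.044 = 206.766.
Under uncorrelated errors the observed covariances equal the true-score covariances, so only the own-variance terms attenuate.
True-score variance = [15.9²·0.85 + 6²·0.55] − 82.044 = 234.689 − 82.044 = 152.644.
Reliability = 152.644 / 206.766 = 0.738.

0.738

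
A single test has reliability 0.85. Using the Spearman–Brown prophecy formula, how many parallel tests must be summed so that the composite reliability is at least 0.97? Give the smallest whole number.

6

k ≥ ρ*(1−ρ₁)/(ρ₁(1−ρ*)) = 0.97·0.15 / (0.85·0.03) = 5.706.
Smallest integer k = 6.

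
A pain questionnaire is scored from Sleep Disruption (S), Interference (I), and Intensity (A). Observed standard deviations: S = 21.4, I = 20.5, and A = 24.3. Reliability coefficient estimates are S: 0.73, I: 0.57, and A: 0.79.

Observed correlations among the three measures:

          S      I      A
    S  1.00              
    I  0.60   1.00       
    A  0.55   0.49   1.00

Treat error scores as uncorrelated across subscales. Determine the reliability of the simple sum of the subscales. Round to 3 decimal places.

Var(S+I+A) = 21.4² + 20.5² + 24.3² + 2·[21.4·20.5·0.60 + 21.4·24.3·0.55 + 20.5·24.3·0.49] = 1468.7 + 1586.65 = 3055.35.
Because errors are independent across components, Cov(Tᵢ,Tⱼ) = Cov(Xᵢ,Xⱼ); the off-diagonal part of the true-score variance is the same as above.
True-score variance = [21.4²·0.73 + 20.5²·0.57 + 24.3²·0.79] + 1586.65 = 1040.34 + 1586.65 = 2626.99.
Reliability = 2626.99 / 3055.35 = 0.860.

0.860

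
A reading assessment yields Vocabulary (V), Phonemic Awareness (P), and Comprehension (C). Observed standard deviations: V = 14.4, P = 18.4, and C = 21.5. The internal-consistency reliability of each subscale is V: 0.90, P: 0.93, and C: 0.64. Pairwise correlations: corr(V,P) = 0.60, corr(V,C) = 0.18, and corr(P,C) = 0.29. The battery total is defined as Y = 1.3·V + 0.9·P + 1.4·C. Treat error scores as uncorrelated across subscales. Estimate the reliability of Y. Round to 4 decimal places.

Var(Y) = 1.3²·14.4² + 0.9²·18.4² + 1.4²·21.5² + 2·[1.17·14.4·18.4·0.60 + 1.82·14.4·21.5·0.18 + 1.26·18.4·21.5·0.29] = 1530.68 + 863.958 = 2394.64.
Because errors are independent across components, Cov(Tᵢ,Tⱼ) = Cov(Xᵢ,Xⱼ); the off-diagonal part of the true-score variance is the same as above.
True-score variance = [1.3²·14.4²·0.90 + 0.9²·18.4²·0.93 + 1.4²·21.5²·0.64] + 863.958 = 1150.28 + 863.958 = 2014.24.
Reliability = 2014.24 / 2394.64 = 0.8411.

0.8411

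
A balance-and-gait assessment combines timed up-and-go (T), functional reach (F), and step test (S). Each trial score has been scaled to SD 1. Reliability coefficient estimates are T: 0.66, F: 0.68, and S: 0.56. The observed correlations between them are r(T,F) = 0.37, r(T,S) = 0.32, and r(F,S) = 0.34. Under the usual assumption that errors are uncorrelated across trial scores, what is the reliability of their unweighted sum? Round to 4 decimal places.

Var(T+F+S) = 3 + 2·[0.37 + 0.32 + 0.34] = 3 + 2.06 = 5.06.
With uncorrelated errors the cross-covariances are all true-score covariance, so they carry over unchanged; only the diagonal terms shrink to ρᵢσᵢ².
True-score variance = [0.66 + 0.68 + 0.56] + 2.06 = 1.9 + 2.06 = 3.96.
Reliability = 3.96 / 5.06 = 0.7826.

0.7826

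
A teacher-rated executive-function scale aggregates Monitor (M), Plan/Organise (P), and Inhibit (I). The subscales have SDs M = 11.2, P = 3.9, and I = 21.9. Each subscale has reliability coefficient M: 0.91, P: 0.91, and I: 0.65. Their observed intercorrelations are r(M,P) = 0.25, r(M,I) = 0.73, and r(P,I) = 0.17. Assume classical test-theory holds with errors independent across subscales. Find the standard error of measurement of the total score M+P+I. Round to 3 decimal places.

Var(total) = 620.26 + 408.988 = 1029.25.
True-score variance = 439.738 + 408.988 = 848.726, so reliability = 0.8246.
Error variance = 1029.25 − 848.726 = 180.522; SEM = √180.522 = 13.436.

13.436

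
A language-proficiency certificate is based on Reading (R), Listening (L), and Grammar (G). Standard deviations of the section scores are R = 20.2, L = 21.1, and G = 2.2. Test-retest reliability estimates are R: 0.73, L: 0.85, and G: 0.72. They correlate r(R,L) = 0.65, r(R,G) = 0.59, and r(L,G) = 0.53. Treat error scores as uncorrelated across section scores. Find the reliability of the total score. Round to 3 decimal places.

Var(R+L+G) = 20.2² + 21.1² + 2.2² + 2·[20.2·21.1·0.65 + 20.2·2.2·0.59 + 21.1·2.2·0.53] = 858.09 + 655.73 = 1513.82.
With uncorrelated errors the cross-covariances are all true-score covariance, so they carry over unchanged; only the diagonal terms shrink to ρᵢσᵢ².
True-score variance = [20.2²·0.73 + 21.1²·0.85 + 2.2²·0.72] + 655.73 = 679.783 + 655.73 = 1335.51.
Reliability = 1335.51 / 1513.82 = 0.882.

0.882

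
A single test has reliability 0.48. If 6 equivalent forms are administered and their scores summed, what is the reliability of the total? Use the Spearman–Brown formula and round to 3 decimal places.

0.847

ρ_k = kρ / (1 + (k−1)ρ) = 6·0.48 / (1 + 5·0.48) = 2.880 / 3.400 = 0.847.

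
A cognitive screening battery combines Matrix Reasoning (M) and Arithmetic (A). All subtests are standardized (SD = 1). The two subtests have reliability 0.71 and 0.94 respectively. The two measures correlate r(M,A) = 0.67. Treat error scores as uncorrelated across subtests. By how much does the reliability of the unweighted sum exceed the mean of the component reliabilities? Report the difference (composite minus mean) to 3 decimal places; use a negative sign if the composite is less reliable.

Var(sum) = 2 + 1.34 = 3.34; true-score variance = 1.65 + 1.34 = 2.99; composite reliability = 0.8952.
Mean component reliability = 0.8250.
Difference = 0.8952 − 0.8250 = 0.070.

0.070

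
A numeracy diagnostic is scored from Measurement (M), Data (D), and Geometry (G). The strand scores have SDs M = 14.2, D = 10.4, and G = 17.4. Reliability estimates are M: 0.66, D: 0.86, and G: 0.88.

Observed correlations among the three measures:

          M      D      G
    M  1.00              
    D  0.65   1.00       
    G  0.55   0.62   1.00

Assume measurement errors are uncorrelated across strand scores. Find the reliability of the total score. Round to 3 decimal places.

0.908

Var(M+D+G) = 14.2² + 10.4² + 17.4² + 2·[14.2·10.4·0.65 + 14.2·17.4·0.55 + 10.4·17.4·0.62] = 612.56 + 688.162 = 1300.72.
With uncorrelated errors the cross-covariances are all true-score covariance, so they carry over unchanged; only the diagonal terms shrink to ρᵢσᵢ².
True-score variance = [14.2²·0.66 + 10.4²·0.86 + 17.4²·0.88] + 688.162 = 492.529 + 688.162 = 1180.69.
Reliability = 1180.69 / 1300.72 = 0.908.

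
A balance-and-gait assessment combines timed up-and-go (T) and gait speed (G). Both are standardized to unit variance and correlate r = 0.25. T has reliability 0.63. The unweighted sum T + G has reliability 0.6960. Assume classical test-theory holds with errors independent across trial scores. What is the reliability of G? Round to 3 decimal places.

Var(T+G) = 2 + 2·0.25 = 2.500.
True-score variance = ρ_T + ρ_G + 2·0.25, so 0.6960 = (0.63 + ρ_G + 0.50) / 2.500.
ρ_G = 0.6960·2.500 − 0.63 − 0.50 = 0.610.

0.610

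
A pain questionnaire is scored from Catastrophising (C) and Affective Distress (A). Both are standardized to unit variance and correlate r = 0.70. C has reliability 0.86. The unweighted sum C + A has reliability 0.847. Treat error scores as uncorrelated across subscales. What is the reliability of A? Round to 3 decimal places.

0.620

Var(C+A) = 2 + 2·0.70 = 3.400.
True-score variance = ρ_C + ρ_A + 2·0.70, so 0.847 = (0.86 + ρ_A + 1.40) / 3.400.
ρ_A = 0.847·3.400 − 0.86 − 1.40 = 0.620.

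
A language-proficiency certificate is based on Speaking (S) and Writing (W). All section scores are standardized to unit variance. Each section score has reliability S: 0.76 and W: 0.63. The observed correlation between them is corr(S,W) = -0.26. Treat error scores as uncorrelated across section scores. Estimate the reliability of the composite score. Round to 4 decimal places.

Var(S+W) = 2 + 2·[(-0.26)] = 2 − 0.52 = 1.48.
Because errors are independent across components, Cov(Tᵢ,Tⱼ) = Cov(Xᵢ,Xⱼ); the off-diagonal part of the true-score variance is the same as above.
True-score variance = [0.76 + 0.63] − 0.52 = 1.39 − 0.52 = 0.87.
Reliability = 0.87 / 1.48 = 0.5878.

0.5878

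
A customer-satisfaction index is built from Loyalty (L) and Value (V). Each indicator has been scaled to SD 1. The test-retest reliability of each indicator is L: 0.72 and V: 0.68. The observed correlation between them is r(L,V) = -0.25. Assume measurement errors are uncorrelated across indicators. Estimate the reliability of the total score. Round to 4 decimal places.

Var(L+V) = 2 + 2·[(-0.25)] = 2 − 0.5 = 1.5.
Under uncorrelated errors the observed covariances equal the true-score covariances, so only the own-variance terms attenuate.
True-score variance = [0.72 + 0.68] − 0.5 = 1.4 − 0.5 = 0.9.
Reliability = 0.9 / 1.5 = 0.6000.

0.6000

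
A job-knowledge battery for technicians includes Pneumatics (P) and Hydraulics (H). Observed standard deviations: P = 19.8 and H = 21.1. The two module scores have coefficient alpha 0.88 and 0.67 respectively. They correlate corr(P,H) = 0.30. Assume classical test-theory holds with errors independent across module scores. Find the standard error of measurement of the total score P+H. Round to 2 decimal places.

13.93

Var(total) = 837.25 + 250.668 = 1087.92.
True-score variance = 643.286 + 250.668 = 893.954, so reliability = 0.8217.
Error variance = 1087.92 − 893.954 = 193.964; SEM = √193.964 = 13.93.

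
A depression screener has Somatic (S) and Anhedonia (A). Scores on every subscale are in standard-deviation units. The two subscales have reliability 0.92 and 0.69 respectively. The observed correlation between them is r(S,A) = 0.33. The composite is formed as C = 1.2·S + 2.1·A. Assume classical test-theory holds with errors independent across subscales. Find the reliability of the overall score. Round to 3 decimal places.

0.803

Var(C) = 1.2² + 2.1² + 2·[2.52·0.33] = 5.85 + 1.6632 = 7.5132.
Under uncorrelated errors the observed covariances equal the true-score covariances, so only the own-variance terms attenuate.
True-score variance = [1.2²·0.92 + 2.1²·0.69] + 1.6632 = 4.3677 + 1.6632 = 6.0309.
Reliability = 6.0309 / 7.5132 = 0.803.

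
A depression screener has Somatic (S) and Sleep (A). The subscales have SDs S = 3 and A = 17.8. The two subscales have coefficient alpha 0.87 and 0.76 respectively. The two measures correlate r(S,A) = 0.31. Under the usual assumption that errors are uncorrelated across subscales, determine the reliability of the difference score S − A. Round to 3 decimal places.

Var(S−A) = 3² + 17.8² − 2·3·17.8·0.31 = 325.84 − 33.108 = 292.732.
With uncorrelated errors the cross-covariances are all true-score covariance, so they carry over unchanged; only the diagonal terms shrink to ρᵢσᵢ².
True-score variance = [3²·0.87 + 17.8²·0.76] − 33.108 = 248.628 − 33.108 = 215.52.
Reliability = 215.52 / 292.732 = 0.736.

0.736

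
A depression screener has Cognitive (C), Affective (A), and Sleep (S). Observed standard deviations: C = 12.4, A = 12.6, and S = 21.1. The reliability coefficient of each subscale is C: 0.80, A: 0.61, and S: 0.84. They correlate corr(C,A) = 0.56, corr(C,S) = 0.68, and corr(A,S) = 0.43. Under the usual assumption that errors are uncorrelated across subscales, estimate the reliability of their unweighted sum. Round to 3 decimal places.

0.892

Var(C+A+S) = 12.4² + 12.6² + 21.1² + 2·[12.4·12.6·0.56 + 12.4·21.1·0.68 + 12.6·21.1·0.43] = 757.73 + 759.459 = 1517.19.
Because errors are independent across components, Cov(Tᵢ,Tⱼ) = Cov(Xᵢ,Xⱼ); the off-diagonal part of the true-score variance is the same as above.
True-score variance = [12.4²·0.80 + 12.6²·0.61 + 21.1²·0.84] + 759.459 = 593.828 + 759.459 = 1353.29.
Reliability = 1353.29 / 1517.19 = 0.892.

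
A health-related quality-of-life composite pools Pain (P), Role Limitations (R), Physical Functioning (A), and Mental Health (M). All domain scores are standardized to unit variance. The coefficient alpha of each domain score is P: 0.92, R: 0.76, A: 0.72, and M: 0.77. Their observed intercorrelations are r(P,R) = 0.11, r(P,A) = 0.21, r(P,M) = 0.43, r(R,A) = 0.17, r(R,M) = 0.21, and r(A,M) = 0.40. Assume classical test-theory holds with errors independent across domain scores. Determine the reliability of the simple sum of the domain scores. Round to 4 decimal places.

Var(P+R+A+M) = 4 + 2·[0.11 + 0.21 + 0.43 + 0.17 + 0.21 + 0.40] = 4 + 3.06 = 7.06.
Because errors are independent across components, Cov(Tᵢ,Tⱼ) = Cov(Xᵢ,Xⱼ); the off-diagonal part of the true-score variance is the same as above.
True-score variance = [0.92 + 0.76 + 0.72 + 0.77] + 3.06 = 3.17 + 3.06 = 6.23.
Reliability = 6.23 / 7.06 = 0.8824.

0.8824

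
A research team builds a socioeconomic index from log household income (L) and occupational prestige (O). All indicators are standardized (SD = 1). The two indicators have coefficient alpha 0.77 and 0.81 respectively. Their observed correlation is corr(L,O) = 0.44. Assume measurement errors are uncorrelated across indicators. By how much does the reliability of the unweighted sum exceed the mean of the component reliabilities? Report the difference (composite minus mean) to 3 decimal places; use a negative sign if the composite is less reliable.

Var(sum) = 2 + 0.88 = 2.88; true-score variance = 1.58 + 0.88 = 2.46; composite reliability = 0.8542.
Mean component reliability = 0.7900.
Difference = 0.8542 − 0.7900 = 0.064.

0.064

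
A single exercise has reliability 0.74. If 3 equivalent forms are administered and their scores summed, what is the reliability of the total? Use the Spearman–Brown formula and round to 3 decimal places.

ρ_k = kρ / (1 + (k−1)ρ) = 3·0.74 / (1 + 2·0.74) = 2.220 / 2.480 = 0.895.

0.895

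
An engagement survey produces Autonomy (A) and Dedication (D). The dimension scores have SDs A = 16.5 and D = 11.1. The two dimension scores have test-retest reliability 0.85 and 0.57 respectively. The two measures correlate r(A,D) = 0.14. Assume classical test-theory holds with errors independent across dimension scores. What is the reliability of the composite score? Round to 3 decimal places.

Var(A+D) = 16.5² + 11.1² + 2·[16.5·11.1·0.14] = 395.46 + 51.282 = 446.742.
Because errors are independent across components, Cov(Tᵢ,Tⱼ) = Cov(Xᵢ,Xⱼ); the off-diagonal part of the true-score variance is the same as above.
True-score variance = [16.5²·0.85 + 11.1²·0.57] + 51.282 = 301.642 + 51.282 = 352.924.
Reliability = 352.924 / 446.742 = 0.790.

0.790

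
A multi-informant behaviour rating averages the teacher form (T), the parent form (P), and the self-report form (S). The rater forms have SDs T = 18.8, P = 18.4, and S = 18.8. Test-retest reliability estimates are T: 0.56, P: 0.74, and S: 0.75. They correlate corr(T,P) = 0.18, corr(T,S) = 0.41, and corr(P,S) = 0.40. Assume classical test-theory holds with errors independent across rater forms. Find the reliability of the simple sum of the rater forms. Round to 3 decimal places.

0.809

Var(T+P+S) = 18.8² + 18.4² + 18.8² + 2·[18.8·18.4·0.18 + 18.8·18.8·0.41 + 18.4·18.8·0.40] = 1045.44 + 691.088 = 1736.53.
Because errors are independent across components, Cov(Tᵢ,Tⱼ) = Cov(Xᵢ,Xⱼ); the off-diagonal part of the true-score variance is the same as above.
True-score variance = [18.8²·0.56 + 18.4²·0.74 + 18.8²·0.75] + 691.088 = 713.541 + 691.088 = 1404.63.
Reliability = 1404.63 / 1736.53 = 0.809.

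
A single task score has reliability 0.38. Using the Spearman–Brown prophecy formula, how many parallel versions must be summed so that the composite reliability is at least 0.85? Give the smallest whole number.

10

k ≥ ρ*(1−ρ₁)/(ρ₁(1−ρ*)) = 0.85·0.62 / (0.38·0.15) = 9.246.
Smallest integer k = 10.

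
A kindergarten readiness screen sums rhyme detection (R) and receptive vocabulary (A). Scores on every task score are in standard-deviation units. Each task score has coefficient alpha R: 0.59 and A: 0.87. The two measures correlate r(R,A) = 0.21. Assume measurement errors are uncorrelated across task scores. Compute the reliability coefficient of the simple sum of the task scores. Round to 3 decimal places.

0.777

Var(R+A) = 2 + 2·[0.21] = 2 + 0.42 = 2.42.
Under uncorrelated errors the observed covariances equal the true-score covariances, so only the own-variance terms attenuate.
True-score variance = [0.59 + 0.87] + 0.42 = 1.46 + 0.42 = 1.88.
Reliability = 1.88 / 2.42 = 0.777.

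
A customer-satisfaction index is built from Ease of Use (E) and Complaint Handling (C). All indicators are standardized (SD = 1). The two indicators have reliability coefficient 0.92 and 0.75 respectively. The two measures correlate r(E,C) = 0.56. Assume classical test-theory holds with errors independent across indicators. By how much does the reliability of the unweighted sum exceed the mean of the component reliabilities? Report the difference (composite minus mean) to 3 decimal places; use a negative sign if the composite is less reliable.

Var(sum) = 2 + 1.12 = 3.12; true-score variance = 1.67 + 1.12 = 2.79; composite reliability = 0.8942.
Mean component reliability = 0.8350.
Difference = 0.8942 − 0.8350 = 0.059.

0.059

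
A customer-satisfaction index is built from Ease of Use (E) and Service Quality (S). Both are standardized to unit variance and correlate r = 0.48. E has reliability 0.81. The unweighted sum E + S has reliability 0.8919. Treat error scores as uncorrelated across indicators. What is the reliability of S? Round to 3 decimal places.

0.870

Var(E+S) = 2 + 2·0.48 = 2.960.
True-score variance = ρ_E + ρ_S + 2·0.48, so 0.8919 = (0.81 + ρ_S + 0.96) / 2.960.
ρ_S = 0.8919·2.960 − 0.81 − 0.96 = 0.870.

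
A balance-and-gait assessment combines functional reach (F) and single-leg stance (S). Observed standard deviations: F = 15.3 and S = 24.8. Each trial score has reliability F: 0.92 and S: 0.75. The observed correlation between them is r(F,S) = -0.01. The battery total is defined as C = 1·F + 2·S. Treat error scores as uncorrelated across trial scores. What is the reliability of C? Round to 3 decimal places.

Var(C) = 15.3² + 2²·24.8² + 2·[2·15.3·24.8·(-0.01)] = 2694.25 − 15.1776 = 2679.07.
With uncorrelated errors the cross-covariances are all true-score covariance, so they carry over unchanged; only the diagonal terms shrink to ρᵢσᵢ².
True-score variance = [15.3²·0.92 + 2²·24.8²·0.75] − 15.1776 = 2060.48 − 15.1776 = 2045.31.
Reliability = 2045.31 / 2679.07 = 0.763.

0.763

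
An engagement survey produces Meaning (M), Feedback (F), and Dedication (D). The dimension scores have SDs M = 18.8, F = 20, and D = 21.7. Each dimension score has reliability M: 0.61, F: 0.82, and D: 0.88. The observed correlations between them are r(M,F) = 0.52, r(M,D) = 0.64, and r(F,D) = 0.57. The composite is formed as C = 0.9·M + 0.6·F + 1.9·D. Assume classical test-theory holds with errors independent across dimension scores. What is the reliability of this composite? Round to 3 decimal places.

Var(C) = 0.9²·18.8² + 0.6²·20² + 1.9²·21.7² + 2·[0.54·18.8·20·0.52 + 1.71·18.8·21.7·0.64 + 1.14·20·21.7·0.57] = 2130.2 + 1668.13 = 3798.33.
Under uncorrelated errors the observed covariances equal the true-score covariances, so only the own-variance terms attenuate.
True-score variance = [0.9²·18.8²·0.61 + 0.6²·20²·0.82 + 1.9²·21.7²·0.88] + 1668.13 = 1788.64 + 1668.13 = 3456.77.
Reliability = 3456.77 / 3798.33 = 0.910.

0.910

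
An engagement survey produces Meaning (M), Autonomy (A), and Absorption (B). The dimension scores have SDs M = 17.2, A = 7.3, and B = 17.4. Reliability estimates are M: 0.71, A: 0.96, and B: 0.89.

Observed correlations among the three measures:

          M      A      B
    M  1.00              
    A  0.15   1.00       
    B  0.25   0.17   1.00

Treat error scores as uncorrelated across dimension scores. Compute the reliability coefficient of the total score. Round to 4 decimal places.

0.8626

Var(M+A+B) = 17.2² + 7.3² + 17.4² + 2·[17.2·7.3·0.15 + 17.2·17.4·0.25 + 7.3·17.4·0.17] = 651.89 + 230.495 = 882.385.
Under uncorrelated errors the observed covariances equal the true-score covariances, so only the own-variance terms attenuate.
True-score variance = [17.2²·0.71 + 7.3²·0.96 + 17.4²·0.89] + 230.495 = 530.661 + 230.495 = 761.156.
Reliability = 761.156 / 882.385 = 0.8626.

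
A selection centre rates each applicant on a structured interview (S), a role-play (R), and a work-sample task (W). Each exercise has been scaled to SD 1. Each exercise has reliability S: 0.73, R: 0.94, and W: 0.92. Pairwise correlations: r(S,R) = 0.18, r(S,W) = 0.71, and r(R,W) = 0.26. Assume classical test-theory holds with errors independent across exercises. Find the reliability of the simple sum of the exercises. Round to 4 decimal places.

Var(S+R+W) = 3 + 2·[0.18 + 0.71 + 0.26] = 3 + 2.3 = 5.3.
Under uncorrelated errors the observed covariances equal the true-score covariances, so only the own-variance terms attenuate.
True-score variance = [0.73 + 0.94 + 0.92] + 2.3 = 2.59 + 2.3 = 4.89.
Reliability = 4.89 / 5.3 = 0.9226.

0.9226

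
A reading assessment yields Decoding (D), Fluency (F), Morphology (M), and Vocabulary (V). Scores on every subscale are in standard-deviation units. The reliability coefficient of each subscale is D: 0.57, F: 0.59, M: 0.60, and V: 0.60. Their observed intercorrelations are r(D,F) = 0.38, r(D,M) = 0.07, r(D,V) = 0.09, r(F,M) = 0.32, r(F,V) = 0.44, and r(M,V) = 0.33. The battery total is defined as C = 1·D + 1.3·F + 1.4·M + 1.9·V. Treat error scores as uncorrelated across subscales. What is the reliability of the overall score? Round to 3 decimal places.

0.775

Var(C) = 1 + 1.3² + 1.4² + 1.9² + 2·[1.3·0.38 + 1.4·0.07 + 1.9·0.09 + 1.82·0.32 + 2.47·0.44 + 2.66·0.33] = 8.26 + 6.62 = 14.88.
Under uncorrelated errors the observed covariances equal the true-score covariances, so only the own-variance terms attenuate.
True-score variance = [0.57 + 1.3²·0.59 + 1.4²·0.60 + 1.9²·0.60] + 6.62 = 4.9091 + 6.62 = 11.5291.
Reliability = 11.5291 / 14.88 = 0.775.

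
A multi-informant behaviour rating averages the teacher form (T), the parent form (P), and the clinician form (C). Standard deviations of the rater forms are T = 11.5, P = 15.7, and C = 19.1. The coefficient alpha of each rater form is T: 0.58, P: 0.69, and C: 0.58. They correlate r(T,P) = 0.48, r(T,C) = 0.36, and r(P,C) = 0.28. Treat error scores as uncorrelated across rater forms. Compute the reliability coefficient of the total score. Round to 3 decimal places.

0.771

Var(T+P+C) = 11.5² + 15.7² + 19.1² + 2·[11.5·15.7·0.48 + 11.5·19.1·0.36 + 15.7·19.1·0.28] = 743.55 + 499.403 = 1242.95.
Under uncorrelated errors the observed covariances equal the true-score covariances, so only the own-variance terms attenuate.
True-score variance = [11.5²·0.58 + 15.7²·0.69 + 19.1²·0.58] + 499.403 = 458.373 + 499.403 = 957.776.
Reliability = 957.776 / 1242.95 = 0.771.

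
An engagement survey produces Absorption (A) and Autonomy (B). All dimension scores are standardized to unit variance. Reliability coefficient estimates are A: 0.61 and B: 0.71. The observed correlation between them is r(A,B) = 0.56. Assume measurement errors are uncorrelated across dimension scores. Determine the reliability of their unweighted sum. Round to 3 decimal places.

Var(A+B) = 2 + 2·[0.56] = 2 + 1.12 = 3.12.
Under uncorrelated errors the observed covariances equal the true-score covariances, so only the own-variance terms attenuate.
True-score variance = [0.61 + 0.71] + 1.12 = 1.32 + 1.12 = 2.44.
Reliability = 2.44 / 3.12 = 0.782.

0.782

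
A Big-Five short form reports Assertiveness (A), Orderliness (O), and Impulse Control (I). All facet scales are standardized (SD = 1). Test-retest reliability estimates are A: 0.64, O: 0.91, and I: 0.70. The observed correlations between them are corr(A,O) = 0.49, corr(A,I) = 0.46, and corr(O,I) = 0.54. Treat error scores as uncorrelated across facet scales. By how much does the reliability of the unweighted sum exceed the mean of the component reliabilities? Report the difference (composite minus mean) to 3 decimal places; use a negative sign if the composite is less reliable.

Var(sum) = 3 + 2.98 = 5.98; true-score variance = 2.25 + 2.98 = 5.23; composite reliability = 0.8746.
Mean component reliability = 0.7500.
Difference = 0.8746 − 0.7500 = 0.125.

0.125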